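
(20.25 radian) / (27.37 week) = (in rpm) 1.168e-05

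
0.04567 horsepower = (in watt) 34.06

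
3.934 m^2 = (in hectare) 0.0003934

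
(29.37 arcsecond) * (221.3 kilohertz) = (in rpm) 300.9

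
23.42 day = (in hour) 562.1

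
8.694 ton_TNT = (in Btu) 3.448e+07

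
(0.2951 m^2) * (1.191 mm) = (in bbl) 0.002211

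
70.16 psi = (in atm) 4.774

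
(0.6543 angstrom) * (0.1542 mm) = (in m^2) 1.009e-14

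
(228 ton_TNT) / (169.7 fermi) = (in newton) 5.621e+24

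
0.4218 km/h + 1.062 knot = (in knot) 1.29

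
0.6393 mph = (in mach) 0.0008393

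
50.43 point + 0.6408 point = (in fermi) 1.802e+13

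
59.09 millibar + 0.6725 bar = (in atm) 0.722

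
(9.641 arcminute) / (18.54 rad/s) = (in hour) 4.202e-08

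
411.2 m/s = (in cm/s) 4.112e+04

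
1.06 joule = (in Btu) 0.001005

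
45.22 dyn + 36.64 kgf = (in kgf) 36.64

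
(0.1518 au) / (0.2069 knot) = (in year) 6765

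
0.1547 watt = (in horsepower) 0.0002075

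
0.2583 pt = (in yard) 9.965e-05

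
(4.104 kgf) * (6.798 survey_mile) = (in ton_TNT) 0.0001052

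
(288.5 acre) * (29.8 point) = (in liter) 1.227e+07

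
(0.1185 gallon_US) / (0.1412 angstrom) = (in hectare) 3177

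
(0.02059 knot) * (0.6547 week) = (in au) 2.804e-08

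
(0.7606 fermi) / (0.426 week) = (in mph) 6.604e-21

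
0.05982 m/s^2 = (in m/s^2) 0.05982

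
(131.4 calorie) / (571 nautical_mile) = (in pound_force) 0.0001169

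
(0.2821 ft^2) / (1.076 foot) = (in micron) 7.991e+04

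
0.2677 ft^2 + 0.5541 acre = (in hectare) 0.2242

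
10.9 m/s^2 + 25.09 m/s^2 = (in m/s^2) 35.99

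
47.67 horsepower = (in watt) 3.555e+04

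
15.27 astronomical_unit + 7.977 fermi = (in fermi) 2.284e+27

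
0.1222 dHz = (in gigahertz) 1.222e-11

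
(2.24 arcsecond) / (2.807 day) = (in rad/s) 4.478e-11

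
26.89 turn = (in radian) 169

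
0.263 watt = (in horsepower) 0.0003527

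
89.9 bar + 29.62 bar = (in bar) 119.5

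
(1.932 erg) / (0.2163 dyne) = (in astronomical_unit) 5.971e-13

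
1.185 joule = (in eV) 7.396e+18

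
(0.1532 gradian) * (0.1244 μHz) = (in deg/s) 1.715e-08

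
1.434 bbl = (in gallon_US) 60.23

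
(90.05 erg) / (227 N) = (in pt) 0.0001124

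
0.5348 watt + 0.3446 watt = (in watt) 0.8794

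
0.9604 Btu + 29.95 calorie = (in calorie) 272.1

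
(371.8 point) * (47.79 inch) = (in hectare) 1.592e-05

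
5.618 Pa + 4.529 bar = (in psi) 65.69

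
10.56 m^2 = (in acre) 0.002609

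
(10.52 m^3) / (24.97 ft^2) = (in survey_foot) 14.88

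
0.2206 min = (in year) 4.197e-07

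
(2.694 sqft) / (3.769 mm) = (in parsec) 2.152e-15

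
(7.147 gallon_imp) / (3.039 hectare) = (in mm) 0.001069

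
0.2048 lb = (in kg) 0.0929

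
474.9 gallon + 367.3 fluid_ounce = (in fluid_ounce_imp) 6.365e+04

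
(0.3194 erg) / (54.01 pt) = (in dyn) 0.1676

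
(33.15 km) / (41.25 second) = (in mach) 2.36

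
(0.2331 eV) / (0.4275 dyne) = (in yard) 9.554e-15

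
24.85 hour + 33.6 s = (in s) 8.949e+04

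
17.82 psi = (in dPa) 1.229e+06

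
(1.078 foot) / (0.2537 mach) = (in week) 6.289e-09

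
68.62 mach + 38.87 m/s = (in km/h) 8.425e+04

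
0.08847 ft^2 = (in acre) 2.031e-06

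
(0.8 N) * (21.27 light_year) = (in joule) 1.61e+17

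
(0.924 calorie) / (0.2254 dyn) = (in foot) 5.627e+06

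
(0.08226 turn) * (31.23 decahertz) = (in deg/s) 9248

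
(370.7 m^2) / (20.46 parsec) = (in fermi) 0.5872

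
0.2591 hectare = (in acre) 0.6403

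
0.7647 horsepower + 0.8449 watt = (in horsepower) 0.7658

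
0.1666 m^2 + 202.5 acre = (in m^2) 8.195e+05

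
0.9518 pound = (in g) 431.7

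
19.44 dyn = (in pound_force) 4.37e-05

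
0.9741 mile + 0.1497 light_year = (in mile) 8.8e+11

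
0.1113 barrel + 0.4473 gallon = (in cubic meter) 0.01939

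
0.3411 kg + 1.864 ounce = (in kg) 0.3939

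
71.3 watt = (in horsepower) 0.09561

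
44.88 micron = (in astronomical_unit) 3e-16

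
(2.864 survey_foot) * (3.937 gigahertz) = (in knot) 6.681e+09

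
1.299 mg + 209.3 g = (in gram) 209.3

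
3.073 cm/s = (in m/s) 0.03073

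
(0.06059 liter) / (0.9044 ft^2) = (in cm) 0.07211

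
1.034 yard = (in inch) 37.22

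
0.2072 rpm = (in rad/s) 0.0217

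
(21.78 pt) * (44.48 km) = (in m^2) 341.8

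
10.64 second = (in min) 0.1773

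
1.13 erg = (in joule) 1.13e-07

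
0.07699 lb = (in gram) 34.92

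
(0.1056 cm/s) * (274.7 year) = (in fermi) 9.148e+21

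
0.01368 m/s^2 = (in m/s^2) 0.01368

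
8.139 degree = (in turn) 0.02261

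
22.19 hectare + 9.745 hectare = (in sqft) 3.437e+06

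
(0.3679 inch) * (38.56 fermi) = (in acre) 8.904e-20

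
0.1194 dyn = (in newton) 1.194e-06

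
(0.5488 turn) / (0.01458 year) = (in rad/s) 7.499e-06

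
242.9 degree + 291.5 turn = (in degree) 1.052e+05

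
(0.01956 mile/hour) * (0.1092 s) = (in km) 9.549e-07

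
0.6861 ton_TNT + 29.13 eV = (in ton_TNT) 0.6861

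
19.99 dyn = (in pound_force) 4.494e-05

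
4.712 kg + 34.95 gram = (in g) 4747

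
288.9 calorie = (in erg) 1.209e+10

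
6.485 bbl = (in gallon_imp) 226.8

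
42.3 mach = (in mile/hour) 3.222e+04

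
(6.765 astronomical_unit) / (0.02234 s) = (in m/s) 4.53e+13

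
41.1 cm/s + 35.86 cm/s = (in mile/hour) 1.722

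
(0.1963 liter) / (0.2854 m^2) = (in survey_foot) 0.002257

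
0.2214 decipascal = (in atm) 2.185e-07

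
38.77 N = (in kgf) 3.953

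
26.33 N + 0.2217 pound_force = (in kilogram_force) 2.785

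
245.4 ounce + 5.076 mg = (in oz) 245.4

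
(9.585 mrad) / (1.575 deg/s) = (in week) 5.765e-07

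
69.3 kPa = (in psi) 10.05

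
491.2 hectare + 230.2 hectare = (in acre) 1783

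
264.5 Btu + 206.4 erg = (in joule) 2.791e+05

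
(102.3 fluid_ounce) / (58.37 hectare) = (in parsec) 1.68e-25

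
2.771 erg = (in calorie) 6.623e-08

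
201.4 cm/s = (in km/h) 7.25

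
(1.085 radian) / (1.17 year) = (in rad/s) 2.941e-08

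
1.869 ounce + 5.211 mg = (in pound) 0.1168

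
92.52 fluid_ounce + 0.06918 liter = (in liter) 2.805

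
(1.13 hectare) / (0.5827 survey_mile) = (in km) 0.01205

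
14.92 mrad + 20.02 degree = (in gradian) 23.19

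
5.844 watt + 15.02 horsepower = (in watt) 1.121e+04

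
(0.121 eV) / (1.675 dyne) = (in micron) 1.157e-09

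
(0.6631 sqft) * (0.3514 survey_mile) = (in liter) 3.484e+04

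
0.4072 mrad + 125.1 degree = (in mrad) 2184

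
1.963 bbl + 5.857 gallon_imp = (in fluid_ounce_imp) 1.192e+04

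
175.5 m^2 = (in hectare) 0.01755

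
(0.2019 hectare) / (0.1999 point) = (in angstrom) 2.863e+17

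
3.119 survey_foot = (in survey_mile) 0.0005907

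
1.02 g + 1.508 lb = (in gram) 685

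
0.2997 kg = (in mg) 2.997e+05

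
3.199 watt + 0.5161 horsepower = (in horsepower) 0.5204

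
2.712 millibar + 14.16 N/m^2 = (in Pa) 285.4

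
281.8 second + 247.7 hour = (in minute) 1.487e+04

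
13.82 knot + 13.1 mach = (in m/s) 4468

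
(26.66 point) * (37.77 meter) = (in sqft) 3.824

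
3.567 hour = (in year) 0.0004072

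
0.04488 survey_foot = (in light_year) 1.446e-18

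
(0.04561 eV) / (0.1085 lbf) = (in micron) 1.514e-14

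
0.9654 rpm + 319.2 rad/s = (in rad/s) 319.3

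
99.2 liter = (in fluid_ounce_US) 3354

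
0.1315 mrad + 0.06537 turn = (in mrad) 410.9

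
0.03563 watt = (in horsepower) 4.778e-05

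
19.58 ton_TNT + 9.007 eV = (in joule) 8.192e+10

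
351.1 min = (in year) 0.000668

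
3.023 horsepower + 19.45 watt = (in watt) 2274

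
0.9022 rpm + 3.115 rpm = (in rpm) 4.017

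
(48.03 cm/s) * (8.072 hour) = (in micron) 1.396e+10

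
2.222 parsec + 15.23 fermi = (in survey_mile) 4.26e+13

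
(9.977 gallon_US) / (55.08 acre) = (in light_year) 1.791e-23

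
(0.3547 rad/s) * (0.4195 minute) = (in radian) 8.928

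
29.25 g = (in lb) 0.06449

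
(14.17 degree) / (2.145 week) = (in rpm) 1.82e-06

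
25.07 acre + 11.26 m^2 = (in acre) 25.07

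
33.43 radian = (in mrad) 3.343e+04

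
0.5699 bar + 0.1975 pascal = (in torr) 427.5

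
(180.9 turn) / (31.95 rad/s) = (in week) 5.882e-05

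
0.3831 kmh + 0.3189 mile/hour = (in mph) 0.5569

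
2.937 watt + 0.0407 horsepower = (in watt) 33.29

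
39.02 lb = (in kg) 17.7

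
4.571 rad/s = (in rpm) 43.65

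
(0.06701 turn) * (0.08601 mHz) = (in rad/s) 3.621e-05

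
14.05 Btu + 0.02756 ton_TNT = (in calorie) 2.756e+07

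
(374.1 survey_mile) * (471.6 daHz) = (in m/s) 2.839e+09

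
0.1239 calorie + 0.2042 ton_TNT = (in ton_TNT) 0.2042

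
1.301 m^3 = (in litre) 1301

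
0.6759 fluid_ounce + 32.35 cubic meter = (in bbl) 203.5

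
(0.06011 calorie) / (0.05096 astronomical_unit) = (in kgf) 3.364e-12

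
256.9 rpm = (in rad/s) 26.9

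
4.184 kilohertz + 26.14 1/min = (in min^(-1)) 2.511e+05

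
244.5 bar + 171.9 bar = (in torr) 3.123e+05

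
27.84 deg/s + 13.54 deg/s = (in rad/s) 0.7222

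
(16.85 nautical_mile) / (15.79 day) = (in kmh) 0.08235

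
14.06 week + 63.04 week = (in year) 1.479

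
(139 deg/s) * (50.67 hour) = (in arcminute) 1.521e+09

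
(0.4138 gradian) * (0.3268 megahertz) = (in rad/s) 2124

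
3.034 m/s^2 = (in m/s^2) 3.034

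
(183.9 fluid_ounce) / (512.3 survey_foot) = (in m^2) 3.483e-05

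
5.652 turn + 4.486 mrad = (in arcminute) 1.221e+05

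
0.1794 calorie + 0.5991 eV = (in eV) 4.685e+18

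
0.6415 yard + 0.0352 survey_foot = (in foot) 1.96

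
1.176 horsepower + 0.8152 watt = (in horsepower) 1.177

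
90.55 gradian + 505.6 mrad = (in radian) 1.928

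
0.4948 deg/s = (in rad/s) 0.008636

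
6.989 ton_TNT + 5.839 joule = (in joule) 2.924e+10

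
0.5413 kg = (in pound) 1.193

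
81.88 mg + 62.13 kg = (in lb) 137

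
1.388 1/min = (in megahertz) 2.313e-08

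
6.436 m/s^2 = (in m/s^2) 6.436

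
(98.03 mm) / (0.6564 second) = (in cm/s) 14.93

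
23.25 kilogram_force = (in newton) 228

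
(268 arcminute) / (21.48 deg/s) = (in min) 0.003466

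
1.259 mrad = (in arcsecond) 259.7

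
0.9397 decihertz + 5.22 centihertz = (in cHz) 14.62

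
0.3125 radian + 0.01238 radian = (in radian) 0.3249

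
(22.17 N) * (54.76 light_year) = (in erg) 1.149e+26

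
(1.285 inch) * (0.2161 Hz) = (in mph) 0.01578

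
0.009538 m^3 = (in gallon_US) 2.52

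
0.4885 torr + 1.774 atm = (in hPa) 1798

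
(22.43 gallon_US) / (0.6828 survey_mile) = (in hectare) 7.727e-09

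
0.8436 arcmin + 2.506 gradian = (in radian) 0.03961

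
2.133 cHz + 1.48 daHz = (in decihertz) 148.2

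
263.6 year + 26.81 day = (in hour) 2.31e+06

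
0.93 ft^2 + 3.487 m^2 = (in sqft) 38.46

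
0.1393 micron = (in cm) 1.393e-05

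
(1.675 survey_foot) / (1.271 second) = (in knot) 0.7808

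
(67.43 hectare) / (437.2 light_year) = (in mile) 1.013e-16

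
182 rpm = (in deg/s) 1092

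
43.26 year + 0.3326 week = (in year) 43.27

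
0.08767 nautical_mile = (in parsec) 5.262e-15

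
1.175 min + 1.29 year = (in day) 470.9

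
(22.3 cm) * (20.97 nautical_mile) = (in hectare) 0.8661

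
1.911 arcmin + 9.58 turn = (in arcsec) 1.242e+07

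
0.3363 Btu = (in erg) 3.548e+09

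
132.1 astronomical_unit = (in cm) 1.976e+15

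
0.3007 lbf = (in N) 1.338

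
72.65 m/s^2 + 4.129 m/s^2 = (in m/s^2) 76.78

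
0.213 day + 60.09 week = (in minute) 6.06e+05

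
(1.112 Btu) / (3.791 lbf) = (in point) 1.972e+05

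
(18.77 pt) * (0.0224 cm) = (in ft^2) 1.597e-05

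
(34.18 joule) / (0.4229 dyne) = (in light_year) 8.543e-10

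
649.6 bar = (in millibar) 6.496e+05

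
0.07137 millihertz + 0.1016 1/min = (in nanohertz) 1.765e+06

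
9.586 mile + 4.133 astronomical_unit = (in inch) 2.434e+13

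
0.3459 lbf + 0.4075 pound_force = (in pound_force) 0.7534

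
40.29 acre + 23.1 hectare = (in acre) 97.37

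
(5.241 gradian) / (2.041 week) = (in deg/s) 3.821e-06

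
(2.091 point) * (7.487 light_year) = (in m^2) 5.225e+13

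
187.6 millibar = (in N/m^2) 1.876e+04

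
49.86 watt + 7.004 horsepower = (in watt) 5273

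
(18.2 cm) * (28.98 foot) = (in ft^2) 17.3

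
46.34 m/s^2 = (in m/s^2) 46.34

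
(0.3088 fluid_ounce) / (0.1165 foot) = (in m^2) 0.0002572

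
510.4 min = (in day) 0.3544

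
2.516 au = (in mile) 2.339e+08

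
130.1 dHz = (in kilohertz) 0.01301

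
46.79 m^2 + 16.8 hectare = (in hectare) 16.8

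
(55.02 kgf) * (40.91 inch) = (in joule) 560.7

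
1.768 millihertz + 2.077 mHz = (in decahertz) 0.0003845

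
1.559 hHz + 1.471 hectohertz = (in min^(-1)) 1.818e+04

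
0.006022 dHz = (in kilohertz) 6.022e-07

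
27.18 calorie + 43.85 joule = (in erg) 1.576e+09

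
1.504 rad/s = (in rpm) 14.36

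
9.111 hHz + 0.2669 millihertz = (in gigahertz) 9.111e-07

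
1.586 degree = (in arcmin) 95.16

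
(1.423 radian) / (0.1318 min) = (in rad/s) 0.1799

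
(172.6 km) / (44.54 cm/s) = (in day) 4.485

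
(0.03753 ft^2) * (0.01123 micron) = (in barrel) 2.463e-10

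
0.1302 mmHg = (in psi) 0.002518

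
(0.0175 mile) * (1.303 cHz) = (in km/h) 1.321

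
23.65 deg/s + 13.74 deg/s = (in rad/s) 0.6526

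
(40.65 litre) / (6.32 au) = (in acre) 1.062e-17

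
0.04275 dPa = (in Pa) 0.004275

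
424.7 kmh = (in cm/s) 1.18e+04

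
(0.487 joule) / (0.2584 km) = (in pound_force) 0.0004237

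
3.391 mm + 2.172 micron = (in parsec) 1.1e-19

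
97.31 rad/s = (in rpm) 929.2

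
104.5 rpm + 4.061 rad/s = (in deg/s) 859.7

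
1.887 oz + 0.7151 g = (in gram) 54.21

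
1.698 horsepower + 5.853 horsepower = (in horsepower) 7.551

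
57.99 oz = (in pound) 3.624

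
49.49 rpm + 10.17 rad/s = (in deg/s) 879.6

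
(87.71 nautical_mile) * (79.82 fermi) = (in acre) 3.204e-12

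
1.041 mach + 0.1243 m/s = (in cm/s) 3.546e+04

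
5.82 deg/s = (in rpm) 0.97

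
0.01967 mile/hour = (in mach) 2.582e-05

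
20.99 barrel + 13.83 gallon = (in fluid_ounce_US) 1.146e+05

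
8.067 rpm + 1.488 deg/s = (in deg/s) 49.89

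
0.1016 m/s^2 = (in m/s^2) 0.1016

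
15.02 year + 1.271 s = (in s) 4.737e+08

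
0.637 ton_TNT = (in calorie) 6.37e+08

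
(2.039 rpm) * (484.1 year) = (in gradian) 2.075e+11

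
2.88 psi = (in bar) 0.1986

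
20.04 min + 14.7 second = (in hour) 0.3381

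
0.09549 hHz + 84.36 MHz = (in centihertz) 8.436e+09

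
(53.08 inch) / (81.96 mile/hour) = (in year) 1.167e-09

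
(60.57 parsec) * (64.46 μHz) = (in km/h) 4.337e+14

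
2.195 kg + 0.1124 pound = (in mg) 2.246e+06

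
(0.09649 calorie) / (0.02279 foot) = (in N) 58.12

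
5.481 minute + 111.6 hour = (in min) 6701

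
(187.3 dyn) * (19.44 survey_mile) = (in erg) 5.86e+08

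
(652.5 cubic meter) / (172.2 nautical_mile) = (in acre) 5.056e-07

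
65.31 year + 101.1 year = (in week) 8677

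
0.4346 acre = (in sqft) 1.893e+04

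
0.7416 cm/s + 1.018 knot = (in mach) 0.00156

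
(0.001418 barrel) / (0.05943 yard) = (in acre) 1.025e-06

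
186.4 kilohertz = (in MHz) 0.1864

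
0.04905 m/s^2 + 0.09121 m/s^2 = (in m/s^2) 0.1403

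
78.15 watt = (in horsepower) 0.1048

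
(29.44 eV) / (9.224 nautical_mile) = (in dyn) 2.761e-17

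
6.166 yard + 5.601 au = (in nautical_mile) 4.524e+08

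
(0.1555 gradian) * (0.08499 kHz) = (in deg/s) 11.89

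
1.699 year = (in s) 5.358e+07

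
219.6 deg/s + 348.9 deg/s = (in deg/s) 568.5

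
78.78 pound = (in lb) 78.78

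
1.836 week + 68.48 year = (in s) 2.161e+09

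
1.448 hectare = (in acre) 3.578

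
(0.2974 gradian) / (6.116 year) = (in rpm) 2.313e-10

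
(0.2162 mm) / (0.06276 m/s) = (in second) 0.003445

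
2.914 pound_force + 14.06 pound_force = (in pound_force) 16.97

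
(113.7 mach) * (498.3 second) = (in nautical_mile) 1.042e+04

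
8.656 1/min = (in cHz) 14.43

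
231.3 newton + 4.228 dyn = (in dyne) 2.313e+07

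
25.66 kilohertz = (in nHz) 2.566e+13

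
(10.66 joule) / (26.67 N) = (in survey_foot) 1.311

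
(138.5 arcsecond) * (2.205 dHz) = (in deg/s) 0.008483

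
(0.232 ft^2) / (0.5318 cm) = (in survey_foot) 13.3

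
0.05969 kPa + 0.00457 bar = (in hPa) 5.167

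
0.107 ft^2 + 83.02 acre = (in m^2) 3.36e+05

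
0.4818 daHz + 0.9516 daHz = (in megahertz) 1.433e-05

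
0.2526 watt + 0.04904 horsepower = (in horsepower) 0.04938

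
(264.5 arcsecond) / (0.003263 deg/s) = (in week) 3.723e-05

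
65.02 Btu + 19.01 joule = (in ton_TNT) 1.64e-05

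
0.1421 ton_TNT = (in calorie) 1.421e+08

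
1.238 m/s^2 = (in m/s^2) 1.238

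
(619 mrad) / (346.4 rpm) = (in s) 0.01706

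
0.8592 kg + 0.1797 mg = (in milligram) 8.592e+05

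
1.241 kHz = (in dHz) 1.241e+04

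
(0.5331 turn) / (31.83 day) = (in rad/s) 1.218e-06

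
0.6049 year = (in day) 220.8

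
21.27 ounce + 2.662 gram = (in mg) 6.057e+05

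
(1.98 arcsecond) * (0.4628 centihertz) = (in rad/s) 4.443e-08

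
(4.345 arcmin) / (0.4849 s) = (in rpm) 0.02489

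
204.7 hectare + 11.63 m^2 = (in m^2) 2.047e+06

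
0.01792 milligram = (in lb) 3.951e-08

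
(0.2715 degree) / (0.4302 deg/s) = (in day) 7.304e-06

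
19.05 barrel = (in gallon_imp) 666.2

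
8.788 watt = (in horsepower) 0.01178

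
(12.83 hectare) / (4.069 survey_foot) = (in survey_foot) 3.394e+05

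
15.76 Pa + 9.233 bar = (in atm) 9.112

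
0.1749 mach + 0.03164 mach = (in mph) 157.3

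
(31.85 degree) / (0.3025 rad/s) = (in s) 1.838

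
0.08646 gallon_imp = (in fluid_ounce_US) 13.29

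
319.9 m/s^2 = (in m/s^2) 319.9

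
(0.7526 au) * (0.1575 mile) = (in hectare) 2.854e+09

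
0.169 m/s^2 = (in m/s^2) 0.169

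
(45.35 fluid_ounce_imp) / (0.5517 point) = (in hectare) 0.0006621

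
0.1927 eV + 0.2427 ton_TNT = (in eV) 6.338e+27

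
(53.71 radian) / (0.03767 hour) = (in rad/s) 0.3961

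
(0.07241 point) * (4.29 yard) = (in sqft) 0.001079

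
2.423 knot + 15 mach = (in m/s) 5109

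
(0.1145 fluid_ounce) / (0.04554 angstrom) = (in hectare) 74.36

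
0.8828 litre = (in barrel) 0.005553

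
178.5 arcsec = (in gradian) 0.05509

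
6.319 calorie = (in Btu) 0.02506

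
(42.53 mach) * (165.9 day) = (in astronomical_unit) 1.388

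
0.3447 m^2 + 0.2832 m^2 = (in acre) 0.0001552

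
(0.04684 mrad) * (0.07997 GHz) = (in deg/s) 2.146e+05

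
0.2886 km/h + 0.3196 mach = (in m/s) 108.9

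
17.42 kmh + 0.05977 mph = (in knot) 9.458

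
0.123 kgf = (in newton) 1.206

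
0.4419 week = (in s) 2.673e+05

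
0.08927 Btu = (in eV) 5.879e+20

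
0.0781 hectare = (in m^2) 781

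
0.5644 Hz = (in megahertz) 5.644e-07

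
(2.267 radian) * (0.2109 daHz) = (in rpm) 45.66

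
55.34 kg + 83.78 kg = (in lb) 306.7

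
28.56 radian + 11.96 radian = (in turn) 6.449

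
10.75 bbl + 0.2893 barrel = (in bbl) 11.04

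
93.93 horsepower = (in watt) 7.004e+04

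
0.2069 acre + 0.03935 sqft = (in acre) 0.2069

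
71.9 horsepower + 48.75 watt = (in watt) 5.366e+04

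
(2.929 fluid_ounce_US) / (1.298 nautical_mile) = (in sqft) 3.879e-07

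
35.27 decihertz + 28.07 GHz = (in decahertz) 2.807e+09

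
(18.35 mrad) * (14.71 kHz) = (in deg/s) 1.547e+04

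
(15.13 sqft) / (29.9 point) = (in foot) 437.2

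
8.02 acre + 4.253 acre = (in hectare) 4.967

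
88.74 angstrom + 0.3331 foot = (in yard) 0.111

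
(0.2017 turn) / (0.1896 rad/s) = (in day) 7.736e-05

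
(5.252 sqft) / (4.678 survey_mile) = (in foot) 0.0002126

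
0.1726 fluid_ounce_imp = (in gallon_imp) 0.001079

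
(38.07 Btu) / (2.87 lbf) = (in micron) 3.146e+09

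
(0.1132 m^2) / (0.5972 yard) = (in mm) 207.3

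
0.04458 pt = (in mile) 9.772e-09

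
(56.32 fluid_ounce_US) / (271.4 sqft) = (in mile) 4.105e-08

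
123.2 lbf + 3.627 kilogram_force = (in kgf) 59.51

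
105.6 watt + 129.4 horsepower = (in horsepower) 129.5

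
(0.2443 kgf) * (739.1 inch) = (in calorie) 10.75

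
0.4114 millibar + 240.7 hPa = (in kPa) 24.11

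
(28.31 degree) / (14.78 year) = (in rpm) 1.012e-08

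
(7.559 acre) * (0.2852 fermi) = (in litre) 8.724e-09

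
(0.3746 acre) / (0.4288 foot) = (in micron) 1.16e+10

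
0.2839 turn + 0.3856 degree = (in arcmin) 6155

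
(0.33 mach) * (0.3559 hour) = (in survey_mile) 89.46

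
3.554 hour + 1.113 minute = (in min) 214.4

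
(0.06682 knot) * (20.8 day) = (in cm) 6.178e+06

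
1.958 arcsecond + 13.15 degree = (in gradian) 14.61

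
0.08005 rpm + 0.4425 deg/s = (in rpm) 0.1538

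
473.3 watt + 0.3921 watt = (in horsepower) 0.6352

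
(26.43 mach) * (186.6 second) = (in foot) 5.509e+06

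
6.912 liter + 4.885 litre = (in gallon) 3.116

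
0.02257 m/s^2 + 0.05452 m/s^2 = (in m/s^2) 0.07709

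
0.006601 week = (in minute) 66.54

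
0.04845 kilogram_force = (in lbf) 0.1068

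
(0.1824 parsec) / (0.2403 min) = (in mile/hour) 8.732e+14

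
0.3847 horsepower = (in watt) 286.9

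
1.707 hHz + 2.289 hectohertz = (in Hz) 399.6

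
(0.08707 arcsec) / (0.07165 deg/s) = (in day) 3.907e-09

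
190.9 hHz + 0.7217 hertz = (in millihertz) 1.909e+07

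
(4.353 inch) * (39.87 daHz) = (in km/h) 158.7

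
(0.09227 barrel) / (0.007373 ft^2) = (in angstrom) 2.142e+11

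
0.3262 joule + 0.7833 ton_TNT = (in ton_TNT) 0.7833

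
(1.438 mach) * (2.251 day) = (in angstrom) 9.523e+17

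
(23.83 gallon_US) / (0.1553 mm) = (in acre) 0.1435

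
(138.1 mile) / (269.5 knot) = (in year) 5.083e-05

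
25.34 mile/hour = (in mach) 0.03327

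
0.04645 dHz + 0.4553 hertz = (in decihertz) 4.599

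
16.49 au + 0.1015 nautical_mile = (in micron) 2.467e+18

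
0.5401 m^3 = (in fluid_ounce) 1.826e+04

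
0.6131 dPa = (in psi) 8.892e-06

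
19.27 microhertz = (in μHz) 19.27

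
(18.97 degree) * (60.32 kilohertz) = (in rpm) 1.907e+05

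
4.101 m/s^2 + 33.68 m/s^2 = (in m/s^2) 37.78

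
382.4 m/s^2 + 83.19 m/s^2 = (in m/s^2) 465.6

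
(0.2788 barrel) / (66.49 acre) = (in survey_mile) 1.024e-10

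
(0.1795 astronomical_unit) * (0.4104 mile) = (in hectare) 1.774e+09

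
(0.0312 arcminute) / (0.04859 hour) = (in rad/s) 5.188e-08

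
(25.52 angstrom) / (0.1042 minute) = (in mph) 9.131e-10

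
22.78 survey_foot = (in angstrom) 6.943e+10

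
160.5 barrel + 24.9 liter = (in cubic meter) 25.54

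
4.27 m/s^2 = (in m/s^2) 4.27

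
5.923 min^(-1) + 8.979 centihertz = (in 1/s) 0.1885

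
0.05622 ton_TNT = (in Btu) 2.229e+05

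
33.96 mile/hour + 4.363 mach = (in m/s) 1501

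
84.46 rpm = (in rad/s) 8.845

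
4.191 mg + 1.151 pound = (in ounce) 18.42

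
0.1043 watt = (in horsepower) 0.0001399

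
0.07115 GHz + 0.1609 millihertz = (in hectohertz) 7.115e+05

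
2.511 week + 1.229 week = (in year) 0.07173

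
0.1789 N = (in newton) 0.1789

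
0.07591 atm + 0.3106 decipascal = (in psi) 1.116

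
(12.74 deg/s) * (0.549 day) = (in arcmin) 3.626e+07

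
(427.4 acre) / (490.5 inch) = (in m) 1.388e+05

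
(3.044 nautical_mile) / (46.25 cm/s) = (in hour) 3.386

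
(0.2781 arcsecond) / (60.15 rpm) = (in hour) 5.946e-11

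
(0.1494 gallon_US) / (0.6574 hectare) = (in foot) 2.822e-07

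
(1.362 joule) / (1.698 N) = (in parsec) 2.599e-17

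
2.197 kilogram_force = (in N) 21.55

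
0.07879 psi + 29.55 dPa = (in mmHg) 4.097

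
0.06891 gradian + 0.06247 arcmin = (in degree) 0.06306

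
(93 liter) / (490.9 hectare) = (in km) 1.894e-11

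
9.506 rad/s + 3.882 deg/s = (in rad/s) 9.574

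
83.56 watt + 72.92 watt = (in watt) 156.5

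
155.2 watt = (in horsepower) 0.2081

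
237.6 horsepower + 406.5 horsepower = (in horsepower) 644.1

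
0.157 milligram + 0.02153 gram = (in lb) 4.781e-05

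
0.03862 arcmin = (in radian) 1.123e-05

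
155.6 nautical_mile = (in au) 1.926e-06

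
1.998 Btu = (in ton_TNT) 5.038e-07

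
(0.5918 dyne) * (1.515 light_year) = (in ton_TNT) 20.27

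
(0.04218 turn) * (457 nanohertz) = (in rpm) 1.157e-06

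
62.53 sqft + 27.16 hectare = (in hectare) 27.16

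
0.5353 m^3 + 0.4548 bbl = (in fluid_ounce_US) 2.055e+04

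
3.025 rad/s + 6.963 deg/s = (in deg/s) 180.3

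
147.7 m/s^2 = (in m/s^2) 147.7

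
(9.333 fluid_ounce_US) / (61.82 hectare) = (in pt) 1.266e-06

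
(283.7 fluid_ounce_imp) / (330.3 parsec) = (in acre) 1.954e-25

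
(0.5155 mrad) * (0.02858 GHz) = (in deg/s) 8.441e+05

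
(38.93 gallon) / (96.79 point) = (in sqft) 46.46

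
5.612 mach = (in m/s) 1911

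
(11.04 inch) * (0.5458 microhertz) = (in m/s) 1.531e-07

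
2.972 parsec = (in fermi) 9.171e+31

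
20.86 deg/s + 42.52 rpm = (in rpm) 46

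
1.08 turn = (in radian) 6.786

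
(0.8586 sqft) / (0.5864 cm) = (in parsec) 4.408e-16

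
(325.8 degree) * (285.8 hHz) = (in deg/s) 9.311e+06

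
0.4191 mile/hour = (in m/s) 0.1874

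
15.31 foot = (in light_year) 4.932e-16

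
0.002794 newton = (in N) 0.002794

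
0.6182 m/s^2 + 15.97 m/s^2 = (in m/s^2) 16.59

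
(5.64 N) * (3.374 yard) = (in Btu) 0.01649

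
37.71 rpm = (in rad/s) 3.949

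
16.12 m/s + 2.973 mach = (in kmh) 3702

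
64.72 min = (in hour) 1.079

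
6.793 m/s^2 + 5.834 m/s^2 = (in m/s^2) 12.63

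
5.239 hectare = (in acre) 12.95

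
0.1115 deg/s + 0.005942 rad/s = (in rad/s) 0.007888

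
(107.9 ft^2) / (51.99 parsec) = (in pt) 1.771e-14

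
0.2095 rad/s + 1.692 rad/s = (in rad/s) 1.901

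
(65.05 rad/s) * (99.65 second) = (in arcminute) 2.228e+07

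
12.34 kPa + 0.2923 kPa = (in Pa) 1.263e+04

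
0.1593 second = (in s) 0.1593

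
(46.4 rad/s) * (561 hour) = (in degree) 5.369e+09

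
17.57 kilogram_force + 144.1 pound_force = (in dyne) 8.133e+07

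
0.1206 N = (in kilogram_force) 0.0123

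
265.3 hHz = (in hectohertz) 265.3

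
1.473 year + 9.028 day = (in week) 78.1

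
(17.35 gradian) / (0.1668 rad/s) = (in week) 2.702e-06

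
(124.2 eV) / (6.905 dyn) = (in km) 2.882e-16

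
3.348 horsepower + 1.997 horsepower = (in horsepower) 5.345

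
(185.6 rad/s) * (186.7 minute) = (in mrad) 2.079e+09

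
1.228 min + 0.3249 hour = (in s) 1243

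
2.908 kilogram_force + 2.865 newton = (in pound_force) 7.055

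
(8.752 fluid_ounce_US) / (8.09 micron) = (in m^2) 31.99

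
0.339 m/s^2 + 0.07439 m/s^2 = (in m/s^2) 0.4134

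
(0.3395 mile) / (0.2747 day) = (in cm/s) 2.302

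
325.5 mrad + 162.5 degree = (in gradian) 201.3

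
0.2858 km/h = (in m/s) 0.07939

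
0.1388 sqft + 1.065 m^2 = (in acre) 0.0002664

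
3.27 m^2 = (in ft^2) 35.2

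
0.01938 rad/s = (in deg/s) 1.11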